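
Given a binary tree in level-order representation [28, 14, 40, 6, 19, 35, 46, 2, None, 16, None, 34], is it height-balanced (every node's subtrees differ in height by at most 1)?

Tree (level-order array): [28, 14, 40, 6, 19, 35, 46, 2, None, 16, None, 34]
Definition: a tree is height-balanced if, at every node, |h(left) - h(right)| <= 1 (empty subtree has height -1).
Bottom-up per-node check:
  node 2: h_left=-1, h_right=-1, diff=0 [OK], height=0
  node 6: h_left=0, h_right=-1, diff=1 [OK], height=1
  node 16: h_left=-1, h_right=-1, diff=0 [OK], height=0
  node 19: h_left=0, h_right=-1, diff=1 [OK], height=1
  node 14: h_left=1, h_right=1, diff=0 [OK], height=2
  node 34: h_left=-1, h_right=-1, diff=0 [OK], height=0
  node 35: h_left=0, h_right=-1, diff=1 [OK], height=1
  node 46: h_left=-1, h_right=-1, diff=0 [OK], height=0
  node 40: h_left=1, h_right=0, diff=1 [OK], height=2
  node 28: h_left=2, h_right=2, diff=0 [OK], height=3
All nodes satisfy the balance condition.
Result: Balanced


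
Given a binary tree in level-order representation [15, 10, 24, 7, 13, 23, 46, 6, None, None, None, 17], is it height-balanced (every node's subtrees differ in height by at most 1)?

Tree (level-order array): [15, 10, 24, 7, 13, 23, 46, 6, None, None, None, 17]
Definition: a tree is height-balanced if, at every node, |h(left) - h(right)| <= 1 (empty subtree has height -1).
Bottom-up per-node check:
  node 6: h_left=-1, h_right=-1, diff=0 [OK], height=0
  node 7: h_left=0, h_right=-1, diff=1 [OK], height=1
  node 13: h_left=-1, h_right=-1, diff=0 [OK], height=0
  node 10: h_left=1, h_right=0, diff=1 [OK], height=2
  node 17: h_left=-1, h_right=-1, diff=0 [OK], height=0
  node 23: h_left=0, h_right=-1, diff=1 [OK], height=1
  node 46: h_left=-1, h_right=-1, diff=0 [OK], height=0
  node 24: h_left=1, h_right=0, diff=1 [OK], height=2
  node 15: h_left=2, h_right=2, diff=0 [OK], height=3
All nodes satisfy the balance condition.
Result: Balanced


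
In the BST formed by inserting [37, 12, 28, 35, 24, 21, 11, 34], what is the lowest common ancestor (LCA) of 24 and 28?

Tree insertion order: [37, 12, 28, 35, 24, 21, 11, 34]
Tree (level-order array): [37, 12, None, 11, 28, None, None, 24, 35, 21, None, 34]
In a BST, the LCA of p=24, q=28 is the first node v on the
root-to-leaf path with p <= v <= q (go left if both < v, right if both > v).
Walk from root:
  at 37: both 24 and 28 < 37, go left
  at 12: both 24 and 28 > 12, go right
  at 28: 24 <= 28 <= 28, this is the LCA
LCA = 28


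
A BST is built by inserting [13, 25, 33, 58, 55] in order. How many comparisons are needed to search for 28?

Search path for 28: 13 -> 25 -> 33
Found: False
Comparisons: 3


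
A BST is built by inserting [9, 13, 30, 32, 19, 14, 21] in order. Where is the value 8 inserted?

Starting tree (level order): [9, None, 13, None, 30, 19, 32, 14, 21]
Insertion path: 9
Result: insert 8 as left child of 9
Final tree (level order): [9, 8, 13, None, None, None, 30, 19, 32, 14, 21]


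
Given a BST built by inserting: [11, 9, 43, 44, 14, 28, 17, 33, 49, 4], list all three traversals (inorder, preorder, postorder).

Tree insertion order: [11, 9, 43, 44, 14, 28, 17, 33, 49, 4]
Tree (level-order array): [11, 9, 43, 4, None, 14, 44, None, None, None, 28, None, 49, 17, 33]
Inorder (L, root, R): [4, 9, 11, 14, 17, 28, 33, 43, 44, 49]
Preorder (root, L, R): [11, 9, 4, 43, 14, 28, 17, 33, 44, 49]
Postorder (L, R, root): [4, 9, 17, 33, 28, 14, 49, 44, 43, 11]


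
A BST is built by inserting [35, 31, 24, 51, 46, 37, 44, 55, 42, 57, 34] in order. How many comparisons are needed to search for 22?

Search path for 22: 35 -> 31 -> 24
Found: False
Comparisons: 3


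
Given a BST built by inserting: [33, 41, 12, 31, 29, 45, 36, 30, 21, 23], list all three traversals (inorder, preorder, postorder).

Tree insertion order: [33, 41, 12, 31, 29, 45, 36, 30, 21, 23]
Tree (level-order array): [33, 12, 41, None, 31, 36, 45, 29, None, None, None, None, None, 21, 30, None, 23]
Inorder (L, root, R): [12, 21, 23, 29, 30, 31, 33, 36, 41, 45]
Preorder (root, L, R): [33, 12, 31, 29, 21, 23, 30, 41, 36, 45]
Postorder (L, R, root): [23, 21, 30, 29, 31, 12, 36, 45, 41, 33]


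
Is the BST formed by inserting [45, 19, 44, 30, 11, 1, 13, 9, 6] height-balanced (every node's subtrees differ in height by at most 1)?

Tree (level-order array): [45, 19, None, 11, 44, 1, 13, 30, None, None, 9, None, None, None, None, 6]
Definition: a tree is height-balanced if, at every node, |h(left) - h(right)| <= 1 (empty subtree has height -1).
Bottom-up per-node check:
  node 6: h_left=-1, h_right=-1, diff=0 [OK], height=0
  node 9: h_left=0, h_right=-1, diff=1 [OK], height=1
  node 1: h_left=-1, h_right=1, diff=2 [FAIL (|-1-1|=2 > 1)], height=2
  node 13: h_left=-1, h_right=-1, diff=0 [OK], height=0
  node 11: h_left=2, h_right=0, diff=2 [FAIL (|2-0|=2 > 1)], height=3
  node 30: h_left=-1, h_right=-1, diff=0 [OK], height=0
  node 44: h_left=0, h_right=-1, diff=1 [OK], height=1
  node 19: h_left=3, h_right=1, diff=2 [FAIL (|3-1|=2 > 1)], height=4
  node 45: h_left=4, h_right=-1, diff=5 [FAIL (|4--1|=5 > 1)], height=5
Node 1 violates the condition: |-1 - 1| = 2 > 1.
Result: Not balanced


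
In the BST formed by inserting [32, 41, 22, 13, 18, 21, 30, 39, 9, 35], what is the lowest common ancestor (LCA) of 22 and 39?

Tree insertion order: [32, 41, 22, 13, 18, 21, 30, 39, 9, 35]
Tree (level-order array): [32, 22, 41, 13, 30, 39, None, 9, 18, None, None, 35, None, None, None, None, 21]
In a BST, the LCA of p=22, q=39 is the first node v on the
root-to-leaf path with p <= v <= q (go left if both < v, right if both > v).
Walk from root:
  at 32: 22 <= 32 <= 39, this is the LCA
LCA = 32


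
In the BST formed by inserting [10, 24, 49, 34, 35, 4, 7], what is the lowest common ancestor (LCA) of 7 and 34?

Tree insertion order: [10, 24, 49, 34, 35, 4, 7]
Tree (level-order array): [10, 4, 24, None, 7, None, 49, None, None, 34, None, None, 35]
In a BST, the LCA of p=7, q=34 is the first node v on the
root-to-leaf path with p <= v <= q (go left if both < v, right if both > v).
Walk from root:
  at 10: 7 <= 10 <= 34, this is the LCA
LCA = 10


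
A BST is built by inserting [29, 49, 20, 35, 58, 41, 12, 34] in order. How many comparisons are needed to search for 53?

Search path for 53: 29 -> 49 -> 58
Found: False
Comparisons: 3


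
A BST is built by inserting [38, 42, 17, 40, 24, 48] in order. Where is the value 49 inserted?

Starting tree (level order): [38, 17, 42, None, 24, 40, 48]
Insertion path: 38 -> 42 -> 48
Result: insert 49 as right child of 48
Final tree (level order): [38, 17, 42, None, 24, 40, 48, None, None, None, None, None, 49]


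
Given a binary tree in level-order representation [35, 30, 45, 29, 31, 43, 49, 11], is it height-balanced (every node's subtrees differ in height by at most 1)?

Tree (level-order array): [35, 30, 45, 29, 31, 43, 49, 11]
Definition: a tree is height-balanced if, at every node, |h(left) - h(right)| <= 1 (empty subtree has height -1).
Bottom-up per-node check:
  node 11: h_left=-1, h_right=-1, diff=0 [OK], height=0
  node 29: h_left=0, h_right=-1, diff=1 [OK], height=1
  node 31: h_left=-1, h_right=-1, diff=0 [OK], height=0
  node 30: h_left=1, h_right=0, diff=1 [OK], height=2
  node 43: h_left=-1, h_right=-1, diff=0 [OK], height=0
  node 49: h_left=-1, h_right=-1, diff=0 [OK], height=0
  node 45: h_left=0, h_right=0, diff=0 [OK], height=1
  node 35: h_left=2, h_right=1, diff=1 [OK], height=3
All nodes satisfy the balance condition.
Result: Balanced


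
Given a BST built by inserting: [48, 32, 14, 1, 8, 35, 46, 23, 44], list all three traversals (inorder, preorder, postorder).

Tree insertion order: [48, 32, 14, 1, 8, 35, 46, 23, 44]
Tree (level-order array): [48, 32, None, 14, 35, 1, 23, None, 46, None, 8, None, None, 44]
Inorder (L, root, R): [1, 8, 14, 23, 32, 35, 44, 46, 48]
Preorder (root, L, R): [48, 32, 14, 1, 8, 23, 35, 46, 44]
Postorder (L, R, root): [8, 1, 23, 14, 44, 46, 35, 32, 48]


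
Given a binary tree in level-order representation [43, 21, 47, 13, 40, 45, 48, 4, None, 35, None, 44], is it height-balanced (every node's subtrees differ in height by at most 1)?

Tree (level-order array): [43, 21, 47, 13, 40, 45, 48, 4, None, 35, None, 44]
Definition: a tree is height-balanced if, at every node, |h(left) - h(right)| <= 1 (empty subtree has height -1).
Bottom-up per-node check:
  node 4: h_left=-1, h_right=-1, diff=0 [OK], height=0
  node 13: h_left=0, h_right=-1, diff=1 [OK], height=1
  node 35: h_left=-1, h_right=-1, diff=0 [OK], height=0
  node 40: h_left=0, h_right=-1, diff=1 [OK], height=1
  node 21: h_left=1, h_right=1, diff=0 [OK], height=2
  node 44: h_left=-1, h_right=-1, diff=0 [OK], height=0
  node 45: h_left=0, h_right=-1, diff=1 [OK], height=1
  node 48: h_left=-1, h_right=-1, diff=0 [OK], height=0
  node 47: h_left=1, h_right=0, diff=1 [OK], height=2
  node 43: h_left=2, h_right=2, diff=0 [OK], height=3
All nodes satisfy the balance condition.
Result: Balanced


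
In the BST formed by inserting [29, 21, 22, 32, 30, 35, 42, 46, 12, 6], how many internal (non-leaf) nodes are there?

Tree built from: [29, 21, 22, 32, 30, 35, 42, 46, 12, 6]
Tree (level-order array): [29, 21, 32, 12, 22, 30, 35, 6, None, None, None, None, None, None, 42, None, None, None, 46]
Rule: An internal node has at least one child.
Per-node child counts:
  node 29: 2 child(ren)
  node 21: 2 child(ren)
  node 12: 1 child(ren)
  node 6: 0 child(ren)
  node 22: 0 child(ren)
  node 32: 2 child(ren)
  node 30: 0 child(ren)
  node 35: 1 child(ren)
  node 42: 1 child(ren)
  node 46: 0 child(ren)
Matching nodes: [29, 21, 12, 32, 35, 42]
Count of internal (non-leaf) nodes: 6


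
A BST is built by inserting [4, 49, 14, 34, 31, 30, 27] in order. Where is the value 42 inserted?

Starting tree (level order): [4, None, 49, 14, None, None, 34, 31, None, 30, None, 27]
Insertion path: 4 -> 49 -> 14 -> 34
Result: insert 42 as right child of 34
Final tree (level order): [4, None, 49, 14, None, None, 34, 31, 42, 30, None, None, None, 27]


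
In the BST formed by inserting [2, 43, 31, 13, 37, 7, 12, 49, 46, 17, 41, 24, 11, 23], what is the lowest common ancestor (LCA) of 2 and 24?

Tree insertion order: [2, 43, 31, 13, 37, 7, 12, 49, 46, 17, 41, 24, 11, 23]
Tree (level-order array): [2, None, 43, 31, 49, 13, 37, 46, None, 7, 17, None, 41, None, None, None, 12, None, 24, None, None, 11, None, 23]
In a BST, the LCA of p=2, q=24 is the first node v on the
root-to-leaf path with p <= v <= q (go left if both < v, right if both > v).
Walk from root:
  at 2: 2 <= 2 <= 24, this is the LCA
LCA = 2


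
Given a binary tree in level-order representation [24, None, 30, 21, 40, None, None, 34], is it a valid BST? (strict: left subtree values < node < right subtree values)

Level-order array: [24, None, 30, 21, 40, None, None, 34]
Validate using subtree bounds (lo, hi): at each node, require lo < value < hi,
then recurse left with hi=value and right with lo=value.
Preorder trace (stopping at first violation):
  at node 24 with bounds (-inf, +inf): OK
  at node 30 with bounds (24, +inf): OK
  at node 21 with bounds (24, 30): VIOLATION
Node 21 violates its bound: not (24 < 21 < 30).
Result: Not a valid BST


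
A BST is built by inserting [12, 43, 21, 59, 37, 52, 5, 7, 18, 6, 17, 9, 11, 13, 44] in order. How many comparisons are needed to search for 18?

Search path for 18: 12 -> 43 -> 21 -> 18
Found: True
Comparisons: 4


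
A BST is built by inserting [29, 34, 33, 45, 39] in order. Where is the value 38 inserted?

Starting tree (level order): [29, None, 34, 33, 45, None, None, 39]
Insertion path: 29 -> 34 -> 45 -> 39
Result: insert 38 as left child of 39
Final tree (level order): [29, None, 34, 33, 45, None, None, 39, None, 38]


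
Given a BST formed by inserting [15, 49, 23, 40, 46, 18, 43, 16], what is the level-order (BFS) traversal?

Tree insertion order: [15, 49, 23, 40, 46, 18, 43, 16]
Tree (level-order array): [15, None, 49, 23, None, 18, 40, 16, None, None, 46, None, None, 43]
BFS from the root, enqueuing left then right child of each popped node:
  queue [15] -> pop 15, enqueue [49], visited so far: [15]
  queue [49] -> pop 49, enqueue [23], visited so far: [15, 49]
  queue [23] -> pop 23, enqueue [18, 40], visited so far: [15, 49, 23]
  queue [18, 40] -> pop 18, enqueue [16], visited so far: [15, 49, 23, 18]
  queue [40, 16] -> pop 40, enqueue [46], visited so far: [15, 49, 23, 18, 40]
  queue [16, 46] -> pop 16, enqueue [none], visited so far: [15, 49, 23, 18, 40, 16]
  queue [46] -> pop 46, enqueue [43], visited so far: [15, 49, 23, 18, 40, 16, 46]
  queue [43] -> pop 43, enqueue [none], visited so far: [15, 49, 23, 18, 40, 16, 46, 43]
Result: [15, 49, 23, 18, 40, 16, 46, 43]


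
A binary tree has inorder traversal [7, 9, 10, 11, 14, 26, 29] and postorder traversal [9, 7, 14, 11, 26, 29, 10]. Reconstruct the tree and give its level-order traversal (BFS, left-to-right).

Inorder:   [7, 9, 10, 11, 14, 26, 29]
Postorder: [9, 7, 14, 11, 26, 29, 10]
Algorithm: postorder visits root last, so walk postorder right-to-left;
each value is the root of the current inorder slice — split it at that
value, recurse on the right subtree first, then the left.
Recursive splits:
  root=10; inorder splits into left=[7, 9], right=[11, 14, 26, 29]
  root=29; inorder splits into left=[11, 14, 26], right=[]
  root=26; inorder splits into left=[11, 14], right=[]
  root=11; inorder splits into left=[], right=[14]
  root=14; inorder splits into left=[], right=[]
  root=7; inorder splits into left=[], right=[9]
  root=9; inorder splits into left=[], right=[]
Reconstructed level-order: [10, 7, 29, 9, 26, 11, 14]


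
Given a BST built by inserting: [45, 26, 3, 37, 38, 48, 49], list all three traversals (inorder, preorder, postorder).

Tree insertion order: [45, 26, 3, 37, 38, 48, 49]
Tree (level-order array): [45, 26, 48, 3, 37, None, 49, None, None, None, 38]
Inorder (L, root, R): [3, 26, 37, 38, 45, 48, 49]
Preorder (root, L, R): [45, 26, 3, 37, 38, 48, 49]
Postorder (L, R, root): [3, 38, 37, 26, 49, 48, 45]


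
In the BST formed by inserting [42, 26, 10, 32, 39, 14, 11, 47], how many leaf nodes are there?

Tree built from: [42, 26, 10, 32, 39, 14, 11, 47]
Tree (level-order array): [42, 26, 47, 10, 32, None, None, None, 14, None, 39, 11]
Rule: A leaf has 0 children.
Per-node child counts:
  node 42: 2 child(ren)
  node 26: 2 child(ren)
  node 10: 1 child(ren)
  node 14: 1 child(ren)
  node 11: 0 child(ren)
  node 32: 1 child(ren)
  node 39: 0 child(ren)
  node 47: 0 child(ren)
Matching nodes: [11, 39, 47]
Count of leaf nodes: 3


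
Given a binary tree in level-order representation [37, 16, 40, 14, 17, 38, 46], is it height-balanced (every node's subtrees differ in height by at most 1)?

Tree (level-order array): [37, 16, 40, 14, 17, 38, 46]
Definition: a tree is height-balanced if, at every node, |h(left) - h(right)| <= 1 (empty subtree has height -1).
Bottom-up per-node check:
  node 14: h_left=-1, h_right=-1, diff=0 [OK], height=0
  node 17: h_left=-1, h_right=-1, diff=0 [OK], height=0
  node 16: h_left=0, h_right=0, diff=0 [OK], height=1
  node 38: h_left=-1, h_right=-1, diff=0 [OK], height=0
  node 46: h_left=-1, h_right=-1, diff=0 [OK], height=0
  node 40: h_left=0, h_right=0, diff=0 [OK], height=1
  node 37: h_left=1, h_right=1, diff=0 [OK], height=2
All nodes satisfy the balance condition.
Result: Balanced


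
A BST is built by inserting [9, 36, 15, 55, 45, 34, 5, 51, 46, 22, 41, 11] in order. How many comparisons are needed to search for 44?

Search path for 44: 9 -> 36 -> 55 -> 45 -> 41
Found: False
Comparisons: 5


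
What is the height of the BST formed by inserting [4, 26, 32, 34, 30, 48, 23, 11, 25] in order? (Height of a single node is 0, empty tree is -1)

Insertion order: [4, 26, 32, 34, 30, 48, 23, 11, 25]
Tree (level-order array): [4, None, 26, 23, 32, 11, 25, 30, 34, None, None, None, None, None, None, None, 48]
Compute height bottom-up (empty subtree = -1):
  height(11) = 1 + max(-1, -1) = 0
  height(25) = 1 + max(-1, -1) = 0
  height(23) = 1 + max(0, 0) = 1
  height(30) = 1 + max(-1, -1) = 0
  height(48) = 1 + max(-1, -1) = 0
  height(34) = 1 + max(-1, 0) = 1
  height(32) = 1 + max(0, 1) = 2
  height(26) = 1 + max(1, 2) = 3
  height(4) = 1 + max(-1, 3) = 4
Height = 4


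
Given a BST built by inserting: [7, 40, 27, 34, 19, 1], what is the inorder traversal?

Tree insertion order: [7, 40, 27, 34, 19, 1]
Tree (level-order array): [7, 1, 40, None, None, 27, None, 19, 34]
Inorder traversal: [1, 7, 19, 27, 34, 40]


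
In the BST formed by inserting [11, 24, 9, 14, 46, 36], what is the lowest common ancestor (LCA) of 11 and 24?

Tree insertion order: [11, 24, 9, 14, 46, 36]
Tree (level-order array): [11, 9, 24, None, None, 14, 46, None, None, 36]
In a BST, the LCA of p=11, q=24 is the first node v on the
root-to-leaf path with p <= v <= q (go left if both < v, right if both > v).
Walk from root:
  at 11: 11 <= 11 <= 24, this is the LCA
LCA = 11


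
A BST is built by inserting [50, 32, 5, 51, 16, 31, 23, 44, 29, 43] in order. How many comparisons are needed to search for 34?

Search path for 34: 50 -> 32 -> 44 -> 43
Found: False
Comparisons: 4


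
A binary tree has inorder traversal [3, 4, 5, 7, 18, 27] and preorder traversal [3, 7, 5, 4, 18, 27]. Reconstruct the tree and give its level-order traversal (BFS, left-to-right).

Inorder:  [3, 4, 5, 7, 18, 27]
Preorder: [3, 7, 5, 4, 18, 27]
Algorithm: preorder visits root first, so consume preorder in order;
for each root, split the current inorder slice at that value into
left-subtree inorder and right-subtree inorder, then recurse.
Recursive splits:
  root=3; inorder splits into left=[], right=[4, 5, 7, 18, 27]
  root=7; inorder splits into left=[4, 5], right=[18, 27]
  root=5; inorder splits into left=[4], right=[]
  root=4; inorder splits into left=[], right=[]
  root=18; inorder splits into left=[], right=[27]
  root=27; inorder splits into left=[], right=[]
Reconstructed level-order: [3, 7, 5, 18, 4, 27]


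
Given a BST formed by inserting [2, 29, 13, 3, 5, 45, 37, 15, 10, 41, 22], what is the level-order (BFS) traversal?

Tree insertion order: [2, 29, 13, 3, 5, 45, 37, 15, 10, 41, 22]
Tree (level-order array): [2, None, 29, 13, 45, 3, 15, 37, None, None, 5, None, 22, None, 41, None, 10]
BFS from the root, enqueuing left then right child of each popped node:
  queue [2] -> pop 2, enqueue [29], visited so far: [2]
  queue [29] -> pop 29, enqueue [13, 45], visited so far: [2, 29]
  queue [13, 45] -> pop 13, enqueue [3, 15], visited so far: [2, 29, 13]
  queue [45, 3, 15] -> pop 45, enqueue [37], visited so far: [2, 29, 13, 45]
  queue [3, 15, 37] -> pop 3, enqueue [5], visited so far: [2, 29, 13, 45, 3]
  queue [15, 37, 5] -> pop 15, enqueue [22], visited so far: [2, 29, 13, 45, 3, 15]
  queue [37, 5, 22] -> pop 37, enqueue [41], visited so far: [2, 29, 13, 45, 3, 15, 37]
  queue [5, 22, 41] -> pop 5, enqueue [10], visited so far: [2, 29, 13, 45, 3, 15, 37, 5]
  queue [22, 41, 10] -> pop 22, enqueue [none], visited so far: [2, 29, 13, 45, 3, 15, 37, 5, 22]
  queue [41, 10] -> pop 41, enqueue [none], visited so far: [2, 29, 13, 45, 3, 15, 37, 5, 22, 41]
  queue [10] -> pop 10, enqueue [none], visited so far: [2, 29, 13, 45, 3, 15, 37, 5, 22, 41, 10]
Result: [2, 29, 13, 45, 3, 15, 37, 5, 22, 41, 10]


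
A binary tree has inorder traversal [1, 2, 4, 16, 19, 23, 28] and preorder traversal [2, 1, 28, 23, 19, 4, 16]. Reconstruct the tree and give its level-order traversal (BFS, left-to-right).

Inorder:  [1, 2, 4, 16, 19, 23, 28]
Preorder: [2, 1, 28, 23, 19, 4, 16]
Algorithm: preorder visits root first, so consume preorder in order;
for each root, split the current inorder slice at that value into
left-subtree inorder and right-subtree inorder, then recurse.
Recursive splits:
  root=2; inorder splits into left=[1], right=[4, 16, 19, 23, 28]
  root=1; inorder splits into left=[], right=[]
  root=28; inorder splits into left=[4, 16, 19, 23], right=[]
  root=23; inorder splits into left=[4, 16, 19], right=[]
  root=19; inorder splits into left=[4, 16], right=[]
  root=4; inorder splits into left=[], right=[16]
  root=16; inorder splits into left=[], right=[]
Reconstructed level-order: [2, 1, 28, 23, 19, 4, 16]


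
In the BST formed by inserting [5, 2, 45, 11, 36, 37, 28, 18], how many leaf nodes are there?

Tree built from: [5, 2, 45, 11, 36, 37, 28, 18]
Tree (level-order array): [5, 2, 45, None, None, 11, None, None, 36, 28, 37, 18]
Rule: A leaf has 0 children.
Per-node child counts:
  node 5: 2 child(ren)
  node 2: 0 child(ren)
  node 45: 1 child(ren)
  node 11: 1 child(ren)
  node 36: 2 child(ren)
  node 28: 1 child(ren)
  node 18: 0 child(ren)
  node 37: 0 child(ren)
Matching nodes: [2, 18, 37]
Count of leaf nodes: 3


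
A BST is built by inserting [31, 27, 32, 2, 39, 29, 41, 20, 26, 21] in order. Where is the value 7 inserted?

Starting tree (level order): [31, 27, 32, 2, 29, None, 39, None, 20, None, None, None, 41, None, 26, None, None, 21]
Insertion path: 31 -> 27 -> 2 -> 20
Result: insert 7 as left child of 20
Final tree (level order): [31, 27, 32, 2, 29, None, 39, None, 20, None, None, None, 41, 7, 26, None, None, None, None, 21]


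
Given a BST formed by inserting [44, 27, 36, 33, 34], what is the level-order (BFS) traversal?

Tree insertion order: [44, 27, 36, 33, 34]
Tree (level-order array): [44, 27, None, None, 36, 33, None, None, 34]
BFS from the root, enqueuing left then right child of each popped node:
  queue [44] -> pop 44, enqueue [27], visited so far: [44]
  queue [27] -> pop 27, enqueue [36], visited so far: [44, 27]
  queue [36] -> pop 36, enqueue [33], visited so far: [44, 27, 36]
  queue [33] -> pop 33, enqueue [34], visited so far: [44, 27, 36, 33]
  queue [34] -> pop 34, enqueue [none], visited so far: [44, 27, 36, 33, 34]
Result: [44, 27, 36, 33, 34]


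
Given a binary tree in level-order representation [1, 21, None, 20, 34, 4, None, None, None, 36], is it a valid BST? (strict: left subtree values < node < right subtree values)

Level-order array: [1, 21, None, 20, 34, 4, None, None, None, 36]
Validate using subtree bounds (lo, hi): at each node, require lo < value < hi,
then recurse left with hi=value and right with lo=value.
Preorder trace (stopping at first violation):
  at node 1 with bounds (-inf, +inf): OK
  at node 21 with bounds (-inf, 1): VIOLATION
Node 21 violates its bound: not (-inf < 21 < 1).
Result: Not a valid BST


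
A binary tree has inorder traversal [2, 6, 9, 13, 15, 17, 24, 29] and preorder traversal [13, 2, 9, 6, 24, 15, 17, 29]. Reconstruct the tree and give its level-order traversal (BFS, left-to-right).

Inorder:  [2, 6, 9, 13, 15, 17, 24, 29]
Preorder: [13, 2, 9, 6, 24, 15, 17, 29]
Algorithm: preorder visits root first, so consume preorder in order;
for each root, split the current inorder slice at that value into
left-subtree inorder and right-subtree inorder, then recurse.
Recursive splits:
  root=13; inorder splits into left=[2, 6, 9], right=[15, 17, 24, 29]
  root=2; inorder splits into left=[], right=[6, 9]
  root=9; inorder splits into left=[6], right=[]
  root=6; inorder splits into left=[], right=[]
  root=24; inorder splits into left=[15, 17], right=[29]
  root=15; inorder splits into left=[], right=[17]
  root=17; inorder splits into left=[], right=[]
  root=29; inorder splits into left=[], right=[]
Reconstructed level-order: [13, 2, 24, 9, 15, 29, 6, 17]


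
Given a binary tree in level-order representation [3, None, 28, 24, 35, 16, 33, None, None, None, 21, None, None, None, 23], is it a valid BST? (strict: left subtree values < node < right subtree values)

Level-order array: [3, None, 28, 24, 35, 16, 33, None, None, None, 21, None, None, None, 23]
Validate using subtree bounds (lo, hi): at each node, require lo < value < hi,
then recurse left with hi=value and right with lo=value.
Preorder trace (stopping at first violation):
  at node 3 with bounds (-inf, +inf): OK
  at node 28 with bounds (3, +inf): OK
  at node 24 with bounds (3, 28): OK
  at node 16 with bounds (3, 24): OK
  at node 21 with bounds (16, 24): OK
  at node 23 with bounds (21, 24): OK
  at node 33 with bounds (24, 28): VIOLATION
Node 33 violates its bound: not (24 < 33 < 28).
Result: Not a valid BST


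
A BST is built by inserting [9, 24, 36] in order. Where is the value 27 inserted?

Starting tree (level order): [9, None, 24, None, 36]
Insertion path: 9 -> 24 -> 36
Result: insert 27 as left child of 36
Final tree (level order): [9, None, 24, None, 36, 27]


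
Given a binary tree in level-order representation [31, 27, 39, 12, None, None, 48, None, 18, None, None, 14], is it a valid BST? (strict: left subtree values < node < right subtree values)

Level-order array: [31, 27, 39, 12, None, None, 48, None, 18, None, None, 14]
Validate using subtree bounds (lo, hi): at each node, require lo < value < hi,
then recurse left with hi=value and right with lo=value.
Preorder trace (stopping at first violation):
  at node 31 with bounds (-inf, +inf): OK
  at node 27 with bounds (-inf, 31): OK
  at node 12 with bounds (-inf, 27): OK
  at node 18 with bounds (12, 27): OK
  at node 14 with bounds (12, 18): OK
  at node 39 with bounds (31, +inf): OK
  at node 48 with bounds (39, +inf): OK
No violation found at any node.
Result: Valid BST


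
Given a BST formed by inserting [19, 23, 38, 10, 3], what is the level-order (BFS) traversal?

Tree insertion order: [19, 23, 38, 10, 3]
Tree (level-order array): [19, 10, 23, 3, None, None, 38]
BFS from the root, enqueuing left then right child of each popped node:
  queue [19] -> pop 19, enqueue [10, 23], visited so far: [19]
  queue [10, 23] -> pop 10, enqueue [3], visited so far: [19, 10]
  queue [23, 3] -> pop 23, enqueue [38], visited so far: [19, 10, 23]
  queue [3, 38] -> pop 3, enqueue [none], visited so far: [19, 10, 23, 3]
  queue [38] -> pop 38, enqueue [none], visited so far: [19, 10, 23, 3, 38]
Result: [19, 10, 23, 3, 38]


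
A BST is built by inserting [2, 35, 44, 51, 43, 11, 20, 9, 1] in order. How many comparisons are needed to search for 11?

Search path for 11: 2 -> 35 -> 11
Found: True
Comparisons: 3


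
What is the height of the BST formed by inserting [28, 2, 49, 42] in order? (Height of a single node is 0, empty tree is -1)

Insertion order: [28, 2, 49, 42]
Tree (level-order array): [28, 2, 49, None, None, 42]
Compute height bottom-up (empty subtree = -1):
  height(2) = 1 + max(-1, -1) = 0
  height(42) = 1 + max(-1, -1) = 0
  height(49) = 1 + max(0, -1) = 1
  height(28) = 1 + max(0, 1) = 2
Height = 2


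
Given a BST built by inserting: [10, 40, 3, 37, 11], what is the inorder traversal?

Tree insertion order: [10, 40, 3, 37, 11]
Tree (level-order array): [10, 3, 40, None, None, 37, None, 11]
Inorder traversal: [3, 10, 11, 37, 40]


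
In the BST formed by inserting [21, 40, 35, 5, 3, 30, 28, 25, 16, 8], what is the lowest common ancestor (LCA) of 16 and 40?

Tree insertion order: [21, 40, 35, 5, 3, 30, 28, 25, 16, 8]
Tree (level-order array): [21, 5, 40, 3, 16, 35, None, None, None, 8, None, 30, None, None, None, 28, None, 25]
In a BST, the LCA of p=16, q=40 is the first node v on the
root-to-leaf path with p <= v <= q (go left if both < v, right if both > v).
Walk from root:
  at 21: 16 <= 21 <= 40, this is the LCA
LCA = 21


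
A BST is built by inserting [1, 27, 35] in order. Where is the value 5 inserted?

Starting tree (level order): [1, None, 27, None, 35]
Insertion path: 1 -> 27
Result: insert 5 as left child of 27
Final tree (level order): [1, None, 27, 5, 35]


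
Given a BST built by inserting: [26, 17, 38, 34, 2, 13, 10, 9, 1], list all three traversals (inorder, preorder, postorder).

Tree insertion order: [26, 17, 38, 34, 2, 13, 10, 9, 1]
Tree (level-order array): [26, 17, 38, 2, None, 34, None, 1, 13, None, None, None, None, 10, None, 9]
Inorder (L, root, R): [1, 2, 9, 10, 13, 17, 26, 34, 38]
Preorder (root, L, R): [26, 17, 2, 1, 13, 10, 9, 38, 34]
Postorder (L, R, root): [1, 9, 10, 13, 2, 17, 34, 38, 26]


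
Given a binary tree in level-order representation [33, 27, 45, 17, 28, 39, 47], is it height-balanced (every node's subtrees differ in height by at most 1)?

Tree (level-order array): [33, 27, 45, 17, 28, 39, 47]
Definition: a tree is height-balanced if, at every node, |h(left) - h(right)| <= 1 (empty subtree has height -1).
Bottom-up per-node check:
  node 17: h_left=-1, h_right=-1, diff=0 [OK], height=0
  node 28: h_left=-1, h_right=-1, diff=0 [OK], height=0
  node 27: h_left=0, h_right=0, diff=0 [OK], height=1
  node 39: h_left=-1, h_right=-1, diff=0 [OK], height=0
  node 47: h_left=-1, h_right=-1, diff=0 [OK], height=0
  node 45: h_left=0, h_right=0, diff=0 [OK], height=1
  node 33: h_left=1, h_right=1, diff=0 [OK], height=2
All nodes satisfy the balance condition.
Result: Balanced


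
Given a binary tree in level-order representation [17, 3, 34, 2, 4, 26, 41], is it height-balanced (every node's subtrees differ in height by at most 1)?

Tree (level-order array): [17, 3, 34, 2, 4, 26, 41]
Definition: a tree is height-balanced if, at every node, |h(left) - h(right)| <= 1 (empty subtree has height -1).
Bottom-up per-node check:
  node 2: h_left=-1, h_right=-1, diff=0 [OK], height=0
  node 4: h_left=-1, h_right=-1, diff=0 [OK], height=0
  node 3: h_left=0, h_right=0, diff=0 [OK], height=1
  node 26: h_left=-1, h_right=-1, diff=0 [OK], height=0
  node 41: h_left=-1, h_right=-1, diff=0 [OK], height=0
  node 34: h_left=0, h_right=0, diff=0 [OK], height=1
  node 17: h_left=1, h_right=1, diff=0 [OK], height=2
All nodes satisfy the balance condition.
Result: Balanced


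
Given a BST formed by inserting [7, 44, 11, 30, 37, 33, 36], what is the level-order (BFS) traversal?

Tree insertion order: [7, 44, 11, 30, 37, 33, 36]
Tree (level-order array): [7, None, 44, 11, None, None, 30, None, 37, 33, None, None, 36]
BFS from the root, enqueuing left then right child of each popped node:
  queue [7] -> pop 7, enqueue [44], visited so far: [7]
  queue [44] -> pop 44, enqueue [11], visited so far: [7, 44]
  queue [11] -> pop 11, enqueue [30], visited so far: [7, 44, 11]
  queue [30] -> pop 30, enqueue [37], visited so far: [7, 44, 11, 30]
  queue [37] -> pop 37, enqueue [33], visited so far: [7, 44, 11, 30, 37]
  queue [33] -> pop 33, enqueue [36], visited so far: [7, 44, 11, 30, 37, 33]
  queue [36] -> pop 36, enqueue [none], visited so far: [7, 44, 11, 30, 37, 33, 36]
Result: [7, 44, 11, 30, 37, 33, 36]


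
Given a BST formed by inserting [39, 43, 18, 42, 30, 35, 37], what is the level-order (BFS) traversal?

Tree insertion order: [39, 43, 18, 42, 30, 35, 37]
Tree (level-order array): [39, 18, 43, None, 30, 42, None, None, 35, None, None, None, 37]
BFS from the root, enqueuing left then right child of each popped node:
  queue [39] -> pop 39, enqueue [18, 43], visited so far: [39]
  queue [18, 43] -> pop 18, enqueue [30], visited so far: [39, 18]
  queue [43, 30] -> pop 43, enqueue [42], visited so far: [39, 18, 43]
  queue [30, 42] -> pop 30, enqueue [35], visited so far: [39, 18, 43, 30]
  queue [42, 35] -> pop 42, enqueue [none], visited so far: [39, 18, 43, 30, 42]
  queue [35] -> pop 35, enqueue [37], visited so far: [39, 18, 43, 30, 42, 35]
  queue [37] -> pop 37, enqueue [none], visited so far: [39, 18, 43, 30, 42, 35, 37]
Result: [39, 18, 43, 30, 42, 35, 37]


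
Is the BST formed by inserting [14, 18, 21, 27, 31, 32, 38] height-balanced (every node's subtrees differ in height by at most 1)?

Tree (level-order array): [14, None, 18, None, 21, None, 27, None, 31, None, 32, None, 38]
Definition: a tree is height-balanced if, at every node, |h(left) - h(right)| <= 1 (empty subtree has height -1).
Bottom-up per-node check:
  node 38: h_left=-1, h_right=-1, diff=0 [OK], height=0
  node 32: h_left=-1, h_right=0, diff=1 [OK], height=1
  node 31: h_left=-1, h_right=1, diff=2 [FAIL (|-1-1|=2 > 1)], height=2
  node 27: h_left=-1, h_right=2, diff=3 [FAIL (|-1-2|=3 > 1)], height=3
  node 21: h_left=-1, h_right=3, diff=4 [FAIL (|-1-3|=4 > 1)], height=4
  node 18: h_left=-1, h_right=4, diff=5 [FAIL (|-1-4|=5 > 1)], height=5
  node 14: h_left=-1, h_right=5, diff=6 [FAIL (|-1-5|=6 > 1)], height=6
Node 31 violates the condition: |-1 - 1| = 2 > 1.
Result: Not balanced


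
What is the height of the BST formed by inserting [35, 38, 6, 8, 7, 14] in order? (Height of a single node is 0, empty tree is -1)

Insertion order: [35, 38, 6, 8, 7, 14]
Tree (level-order array): [35, 6, 38, None, 8, None, None, 7, 14]
Compute height bottom-up (empty subtree = -1):
  height(7) = 1 + max(-1, -1) = 0
  height(14) = 1 + max(-1, -1) = 0
  height(8) = 1 + max(0, 0) = 1
  height(6) = 1 + max(-1, 1) = 2
  height(38) = 1 + max(-1, -1) = 0
  height(35) = 1 + max(2, 0) = 3
Height = 3


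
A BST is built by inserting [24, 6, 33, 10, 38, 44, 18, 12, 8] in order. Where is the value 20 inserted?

Starting tree (level order): [24, 6, 33, None, 10, None, 38, 8, 18, None, 44, None, None, 12]
Insertion path: 24 -> 6 -> 10 -> 18
Result: insert 20 as right child of 18
Final tree (level order): [24, 6, 33, None, 10, None, 38, 8, 18, None, 44, None, None, 12, 20]


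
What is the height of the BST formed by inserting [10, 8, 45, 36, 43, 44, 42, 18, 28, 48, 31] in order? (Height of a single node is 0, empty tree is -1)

Insertion order: [10, 8, 45, 36, 43, 44, 42, 18, 28, 48, 31]
Tree (level-order array): [10, 8, 45, None, None, 36, 48, 18, 43, None, None, None, 28, 42, 44, None, 31]
Compute height bottom-up (empty subtree = -1):
  height(8) = 1 + max(-1, -1) = 0
  height(31) = 1 + max(-1, -1) = 0
  height(28) = 1 + max(-1, 0) = 1
  height(18) = 1 + max(-1, 1) = 2
  height(42) = 1 + max(-1, -1) = 0
  height(44) = 1 + max(-1, -1) = 0
  height(43) = 1 + max(0, 0) = 1
  height(36) = 1 + max(2, 1) = 3
  height(48) = 1 + max(-1, -1) = 0
  height(45) = 1 + max(3, 0) = 4
  height(10) = 1 + max(0, 4) = 5
Height = 5


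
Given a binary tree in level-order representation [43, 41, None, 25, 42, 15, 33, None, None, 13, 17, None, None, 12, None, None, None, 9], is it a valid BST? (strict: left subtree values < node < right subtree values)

Level-order array: [43, 41, None, 25, 42, 15, 33, None, None, 13, 17, None, None, 12, None, None, None, 9]
Validate using subtree bounds (lo, hi): at each node, require lo < value < hi,
then recurse left with hi=value and right with lo=value.
Preorder trace (stopping at first violation):
  at node 43 with bounds (-inf, +inf): OK
  at node 41 with bounds (-inf, 43): OK
  at node 25 with bounds (-inf, 41): OK
  at node 15 with bounds (-inf, 25): OK
  at node 13 with bounds (-inf, 15): OK
  at node 12 with bounds (-inf, 13): OK
  at node 9 with bounds (-inf, 12): OK
  at node 17 with bounds (15, 25): OK
  at node 33 with bounds (25, 41): OK
  at node 42 with bounds (41, 43): OK
No violation found at any node.
Result: Valid BST


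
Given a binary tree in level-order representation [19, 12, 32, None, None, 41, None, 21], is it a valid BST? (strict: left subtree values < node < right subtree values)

Level-order array: [19, 12, 32, None, None, 41, None, 21]
Validate using subtree bounds (lo, hi): at each node, require lo < value < hi,
then recurse left with hi=value and right with lo=value.
Preorder trace (stopping at first violation):
  at node 19 with bounds (-inf, +inf): OK
  at node 12 with bounds (-inf, 19): OK
  at node 32 with bounds (19, +inf): OK
  at node 41 with bounds (19, 32): VIOLATION
Node 41 violates its bound: not (19 < 41 < 32).
Result: Not a valid BST


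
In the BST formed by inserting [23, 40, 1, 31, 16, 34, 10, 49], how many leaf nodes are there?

Tree built from: [23, 40, 1, 31, 16, 34, 10, 49]
Tree (level-order array): [23, 1, 40, None, 16, 31, 49, 10, None, None, 34]
Rule: A leaf has 0 children.
Per-node child counts:
  node 23: 2 child(ren)
  node 1: 1 child(ren)
  node 16: 1 child(ren)
  node 10: 0 child(ren)
  node 40: 2 child(ren)
  node 31: 1 child(ren)
  node 34: 0 child(ren)
  node 49: 0 child(ren)
Matching nodes: [10, 34, 49]
Count of leaf nodes: 3


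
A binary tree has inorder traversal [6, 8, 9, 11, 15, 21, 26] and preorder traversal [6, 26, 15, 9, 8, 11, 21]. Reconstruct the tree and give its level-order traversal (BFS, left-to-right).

Inorder:  [6, 8, 9, 11, 15, 21, 26]
Preorder: [6, 26, 15, 9, 8, 11, 21]
Algorithm: preorder visits root first, so consume preorder in order;
for each root, split the current inorder slice at that value into
left-subtree inorder and right-subtree inorder, then recurse.
Recursive splits:
  root=6; inorder splits into left=[], right=[8, 9, 11, 15, 21, 26]
  root=26; inorder splits into left=[8, 9, 11, 15, 21], right=[]
  root=15; inorder splits into left=[8, 9, 11], right=[21]
  root=9; inorder splits into left=[8], right=[11]
  root=8; inorder splits into left=[], right=[]
  root=11; inorder splits into left=[], right=[]
  root=21; inorder splits into left=[], right=[]
Reconstructed level-order: [6, 26, 15, 9, 21, 8, 11]


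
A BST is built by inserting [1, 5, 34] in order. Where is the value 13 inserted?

Starting tree (level order): [1, None, 5, None, 34]
Insertion path: 1 -> 5 -> 34
Result: insert 13 as left child of 34
Final tree (level order): [1, None, 5, None, 34, 13]


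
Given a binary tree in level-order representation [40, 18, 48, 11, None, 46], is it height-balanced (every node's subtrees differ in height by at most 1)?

Tree (level-order array): [40, 18, 48, 11, None, 46]
Definition: a tree is height-balanced if, at every node, |h(left) - h(right)| <= 1 (empty subtree has height -1).
Bottom-up per-node check:
  node 11: h_left=-1, h_right=-1, diff=0 [OK], height=0
  node 18: h_left=0, h_right=-1, diff=1 [OK], height=1
  node 46: h_left=-1, h_right=-1, diff=0 [OK], height=0
  node 48: h_left=0, h_right=-1, diff=1 [OK], height=1
  node 40: h_left=1, h_right=1, diff=0 [OK], height=2
All nodes satisfy the balance condition.
Result: Balanced


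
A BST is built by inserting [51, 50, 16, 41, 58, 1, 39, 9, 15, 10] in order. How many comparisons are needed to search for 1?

Search path for 1: 51 -> 50 -> 16 -> 1
Found: True
Comparisons: 4


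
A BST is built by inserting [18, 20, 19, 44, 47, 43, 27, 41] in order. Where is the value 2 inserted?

Starting tree (level order): [18, None, 20, 19, 44, None, None, 43, 47, 27, None, None, None, None, 41]
Insertion path: 18
Result: insert 2 as left child of 18
Final tree (level order): [18, 2, 20, None, None, 19, 44, None, None, 43, 47, 27, None, None, None, None, 41]


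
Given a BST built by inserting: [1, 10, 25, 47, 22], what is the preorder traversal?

Tree insertion order: [1, 10, 25, 47, 22]
Tree (level-order array): [1, None, 10, None, 25, 22, 47]
Preorder traversal: [1, 10, 25, 22, 47]


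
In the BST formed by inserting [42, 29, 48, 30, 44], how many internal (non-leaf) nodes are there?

Tree built from: [42, 29, 48, 30, 44]
Tree (level-order array): [42, 29, 48, None, 30, 44]
Rule: An internal node has at least one child.
Per-node child counts:
  node 42: 2 child(ren)
  node 29: 1 child(ren)
  node 30: 0 child(ren)
  node 48: 1 child(ren)
  node 44: 0 child(ren)
Matching nodes: [42, 29, 48]
Count of internal (non-leaf) nodes: 3


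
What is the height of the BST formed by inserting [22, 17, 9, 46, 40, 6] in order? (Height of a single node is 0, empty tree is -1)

Insertion order: [22, 17, 9, 46, 40, 6]
Tree (level-order array): [22, 17, 46, 9, None, 40, None, 6]
Compute height bottom-up (empty subtree = -1):
  height(6) = 1 + max(-1, -1) = 0
  height(9) = 1 + max(0, -1) = 1
  height(17) = 1 + max(1, -1) = 2
  height(40) = 1 + max(-1, -1) = 0
  height(46) = 1 + max(0, -1) = 1
  height(22) = 1 + max(2, 1) = 3
Height = 3


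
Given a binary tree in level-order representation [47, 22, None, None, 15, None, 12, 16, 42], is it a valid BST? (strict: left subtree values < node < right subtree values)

Level-order array: [47, 22, None, None, 15, None, 12, 16, 42]
Validate using subtree bounds (lo, hi): at each node, require lo < value < hi,
then recurse left with hi=value and right with lo=value.
Preorder trace (stopping at first violation):
  at node 47 with bounds (-inf, +inf): OK
  at node 22 with bounds (-inf, 47): OK
  at node 15 with bounds (22, 47): VIOLATION
Node 15 violates its bound: not (22 < 15 < 47).
Result: Not a valid BST
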